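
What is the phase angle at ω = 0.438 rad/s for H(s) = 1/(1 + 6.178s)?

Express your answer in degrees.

Phase = -arctan(ωτ) = -arctan(0.438 × 6.178) = -69.7°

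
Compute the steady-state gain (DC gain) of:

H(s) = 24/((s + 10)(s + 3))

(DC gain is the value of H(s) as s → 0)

DC gain = H(0) = 24/(10 × 3) = 24/30 = 0.8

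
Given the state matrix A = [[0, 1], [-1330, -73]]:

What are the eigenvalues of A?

det(A - λI) = λ² - (-73)λ + 1330 = (λ - (-38))(λ - (-35)). Eigenvalues: -38, -35.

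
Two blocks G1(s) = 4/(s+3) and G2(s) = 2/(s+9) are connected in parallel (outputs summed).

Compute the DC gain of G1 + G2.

Parallel: G_eq = G1 + G2. DC gain = G1(0) + G2(0) = 4/3 + 2/9 = 1.3333 + 0.2222 = 1.5556.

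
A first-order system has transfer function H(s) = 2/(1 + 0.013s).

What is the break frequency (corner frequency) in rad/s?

Corner frequency = 1/τ = 1/0.013 = 76.923 rad/s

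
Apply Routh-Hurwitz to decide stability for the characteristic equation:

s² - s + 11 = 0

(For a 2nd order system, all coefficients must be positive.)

Coefficients: 1, -1, 11. b=-1 not positive, so system is unstable.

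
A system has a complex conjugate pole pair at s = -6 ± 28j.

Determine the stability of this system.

Real part of poles is -6 (< 0, left half-plane). Stable.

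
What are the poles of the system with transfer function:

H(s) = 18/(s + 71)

Pole is where denominator = 0: s + 71 = 0, so s = -71.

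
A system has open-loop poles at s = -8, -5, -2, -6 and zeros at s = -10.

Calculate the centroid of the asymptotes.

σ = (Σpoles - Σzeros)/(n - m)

σ = (Σpoles - Σzeros)/(n - m) = (-21 - (-10))/(4 - 1) = -11/3 = -3.67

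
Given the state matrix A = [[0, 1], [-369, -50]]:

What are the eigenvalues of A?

det(A - λI) = λ² - (-50)λ + 369 = (λ - (-41))(λ - (-9)). Eigenvalues: -41, -9.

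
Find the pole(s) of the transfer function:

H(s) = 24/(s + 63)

Pole is where denominator = 0: s + 63 = 0, so s = -63.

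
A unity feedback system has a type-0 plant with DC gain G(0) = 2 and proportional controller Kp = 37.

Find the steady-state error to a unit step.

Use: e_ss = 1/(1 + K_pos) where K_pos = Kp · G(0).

K_pos = Kp · G(0) = 37 × 2 = 74. e_ss = 1/(1 + 74) = 0.0133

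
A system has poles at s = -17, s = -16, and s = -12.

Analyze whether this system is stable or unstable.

All poles are in the left half-plane. System is stable.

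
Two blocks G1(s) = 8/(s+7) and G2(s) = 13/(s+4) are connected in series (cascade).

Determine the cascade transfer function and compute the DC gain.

Series: multiply transfer functions. G_eq = 8/(s+7) × 13/(s+4) = 104/((s+7)(s+4)). DC gain = 104/(7×4) = 3.7143.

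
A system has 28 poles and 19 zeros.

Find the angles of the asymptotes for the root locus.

n - m = 28 - 19 = 9. Angles: θk = (2k + 1)·180°/9 = 20°, 60°, 100°, 140°, 180°, 220°, 260°, 300°, 340°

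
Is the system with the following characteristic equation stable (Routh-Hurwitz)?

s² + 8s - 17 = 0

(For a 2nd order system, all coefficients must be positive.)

Coefficients: 1, 8, -17. c=-17 not positive, so system is unstable.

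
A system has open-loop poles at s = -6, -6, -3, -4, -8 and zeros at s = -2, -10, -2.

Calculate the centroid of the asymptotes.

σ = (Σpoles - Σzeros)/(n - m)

σ = (Σpoles - Σzeros)/(n - m) = (-27 - (-14))/(5 - 3) = -13/2 = -6.5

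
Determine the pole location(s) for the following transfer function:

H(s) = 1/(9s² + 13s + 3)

Discriminant = 13² - 4×9×3 = 169 - 108 = 61 > 0, so two distinct real poles. Using quadratic formula: s = (-13 ± √61)/(2×9) = (-13 ± √61)/18, with √61 ≈ 7.8102. s₁ ≈ -0.2883, s₂ ≈ -1.1561. Poles: s₁ = -0.2883, s₂ = -1.1561.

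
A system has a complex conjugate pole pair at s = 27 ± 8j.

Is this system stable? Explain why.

Real part of poles is 27 (> 0, right half-plane). Unstable.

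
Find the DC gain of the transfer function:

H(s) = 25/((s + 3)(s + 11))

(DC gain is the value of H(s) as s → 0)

DC gain = H(0) = 25/(3 × 11) = 25/33 = 0.7576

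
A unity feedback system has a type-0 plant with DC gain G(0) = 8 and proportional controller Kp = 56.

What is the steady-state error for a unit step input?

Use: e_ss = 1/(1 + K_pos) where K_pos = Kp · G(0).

K_pos = Kp · G(0) = 56 × 8 = 448. e_ss = 1/(1 + 448) = 0.0022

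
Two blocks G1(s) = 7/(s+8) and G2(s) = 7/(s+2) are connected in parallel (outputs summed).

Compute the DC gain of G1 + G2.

Parallel: G_eq = G1 + G2. DC gain = G1(0) + G2(0) = 7/8 + 7/2 = 0.875 + 3.5 = 4.375.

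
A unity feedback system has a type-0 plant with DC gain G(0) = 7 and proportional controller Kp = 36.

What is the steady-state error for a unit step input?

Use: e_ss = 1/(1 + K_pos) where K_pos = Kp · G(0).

K_pos = Kp · G(0) = 36 × 7 = 252. e_ss = 1/(1 + 252) = 0.0040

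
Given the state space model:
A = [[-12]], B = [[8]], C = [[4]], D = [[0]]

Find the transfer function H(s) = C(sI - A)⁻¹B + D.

(sI - A)⁻¹ = 1/(s + 12). H(s) = 4 × 8/(s + 12) + 0 = 32/(s + 12).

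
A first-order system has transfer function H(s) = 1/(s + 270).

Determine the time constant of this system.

For H(s) = 1/(s + 1/τ), the pole is at -1/τ = -270, so τ = 1/270 = 0.0037 s.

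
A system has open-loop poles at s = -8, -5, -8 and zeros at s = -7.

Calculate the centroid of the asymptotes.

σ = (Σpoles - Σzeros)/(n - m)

σ = (Σpoles - Σzeros)/(n - m) = (-21 - (-7))/(3 - 1) = -14/2 = -7.0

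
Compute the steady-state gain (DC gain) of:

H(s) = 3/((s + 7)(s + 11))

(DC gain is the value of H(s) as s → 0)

DC gain = H(0) = 3/(7 × 11) = 3/77 = 0.0390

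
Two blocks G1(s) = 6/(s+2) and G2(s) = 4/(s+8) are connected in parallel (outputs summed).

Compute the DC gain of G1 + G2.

Parallel: G_eq = G1 + G2. DC gain = G1(0) + G2(0) = 6/2 + 4/8 = 3 + 0.5 = 3.5.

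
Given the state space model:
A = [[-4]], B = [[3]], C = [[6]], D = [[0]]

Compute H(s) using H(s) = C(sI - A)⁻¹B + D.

(sI - A)⁻¹ = 1/(s + 4). H(s) = 6 × 3/(s + 4) + 0 = 18/(s + 4).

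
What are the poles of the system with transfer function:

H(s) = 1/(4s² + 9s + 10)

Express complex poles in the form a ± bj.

Discriminant = 9² - 4×4×10 = 81 - 160 = -79 < 0, so the poles are a complex conjugate pair s = (-9 ± j√79)/(2×4). Real part = -9/(2×4) = -9/8 = -1.125; imaginary part = ±√79/(2×4) ≈ 1.1110. Poles: s = -1.125 ± 1.1110j.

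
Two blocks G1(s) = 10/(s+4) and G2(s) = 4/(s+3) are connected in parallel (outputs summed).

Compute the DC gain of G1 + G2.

Parallel: G_eq = G1 + G2. DC gain = G1(0) + G2(0) = 10/4 + 4/3 = 2.5 + 1.3333 = 3.8333.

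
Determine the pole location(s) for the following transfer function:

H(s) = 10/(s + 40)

Pole is where denominator = 0: s + 40 = 0, so s = -40.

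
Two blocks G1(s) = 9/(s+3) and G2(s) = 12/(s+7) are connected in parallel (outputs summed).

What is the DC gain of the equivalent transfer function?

Parallel: G_eq = G1 + G2. DC gain = G1(0) + G2(0) = 9/3 + 12/7 = 3 + 1.7143 = 4.7143.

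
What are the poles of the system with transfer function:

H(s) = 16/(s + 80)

Pole is where denominator = 0: s + 80 = 0, so s = -80.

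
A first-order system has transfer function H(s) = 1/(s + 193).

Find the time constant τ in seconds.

For H(s) = 1/(s + 1/τ), the pole is at -1/τ = -193, so τ = 1/193 = 0.0052 s.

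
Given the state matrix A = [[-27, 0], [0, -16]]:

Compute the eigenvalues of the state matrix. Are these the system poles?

For diagonal matrix, eigenvalues are diagonal entries: λ₁ = -27, λ₂ = -16. Eigenvalues of A = system poles.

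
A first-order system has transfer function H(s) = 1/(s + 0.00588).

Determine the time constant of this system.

For H(s) = 1/(s + 1/τ), the pole is at -1/τ = -0.00588, so τ = 1/0.00588 = 170.1 s.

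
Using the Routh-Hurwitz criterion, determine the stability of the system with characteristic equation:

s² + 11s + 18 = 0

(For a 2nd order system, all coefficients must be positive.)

Coefficients: 1, 11, 18. All positive, so system is stable.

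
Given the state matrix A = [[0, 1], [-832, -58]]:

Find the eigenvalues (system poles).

det(A - λI) = λ² - (-58)λ + 832 = (λ - (-32))(λ - (-26)). Eigenvalues: -32, -26.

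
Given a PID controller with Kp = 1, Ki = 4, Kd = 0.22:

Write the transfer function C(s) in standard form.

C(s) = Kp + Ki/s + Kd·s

Substituting values: C(s) = 1 + 4/s + 0.22s = (0.22s² + s + 4)/s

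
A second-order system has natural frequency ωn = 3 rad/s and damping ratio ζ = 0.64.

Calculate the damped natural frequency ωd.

ωd = ωn√(1 - ζ²) = 3√(1 - 0.64²) = 2.31 rad/s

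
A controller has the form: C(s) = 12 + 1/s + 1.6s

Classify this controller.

This is a Proportional-Integral-Derivative (PID) controller.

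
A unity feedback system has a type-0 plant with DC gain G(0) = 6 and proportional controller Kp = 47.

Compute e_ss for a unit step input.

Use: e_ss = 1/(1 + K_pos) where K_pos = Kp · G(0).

K_pos = Kp · G(0) = 47 × 6 = 282. e_ss = 1/(1 + 282) = 0.0035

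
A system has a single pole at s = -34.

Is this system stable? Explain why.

Pole at s = -34 is in the left half-plane. Stable.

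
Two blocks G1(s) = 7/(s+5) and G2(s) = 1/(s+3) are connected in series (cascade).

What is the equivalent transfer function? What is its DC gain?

Series: multiply transfer functions. G_eq = 7/(s+5) × 1/(s+3) = 7/((s+5)(s+3)). DC gain = 7/(5×3) = 0.4667.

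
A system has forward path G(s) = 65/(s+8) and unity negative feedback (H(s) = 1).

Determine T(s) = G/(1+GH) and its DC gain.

T(s) = G/(1+GH) = [65/(s+8)] / [1 + 65/(s+8)] = 65/(s+8+65) = 65/(s+73). DC gain = 65/73 = 0.8904.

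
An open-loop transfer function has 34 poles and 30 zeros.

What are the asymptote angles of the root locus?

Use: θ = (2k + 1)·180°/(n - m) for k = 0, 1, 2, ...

n - m = 34 - 30 = 4. Angles: θk = (2k + 1)·180°/4 = 45°, 135°, 225°, 315°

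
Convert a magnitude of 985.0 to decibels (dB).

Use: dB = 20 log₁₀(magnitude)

dB = 20 log₁₀(985.0) = 59.9 dB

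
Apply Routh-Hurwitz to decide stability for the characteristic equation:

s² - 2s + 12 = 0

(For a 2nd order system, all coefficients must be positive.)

Coefficients: 1, -2, 12. b=-2 not positive, so system is unstable.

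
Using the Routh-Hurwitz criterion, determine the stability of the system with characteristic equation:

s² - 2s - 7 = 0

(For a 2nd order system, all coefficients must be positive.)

Coefficients: 1, -2, -7. b=-2, c=-7 not positive, so system is unstable.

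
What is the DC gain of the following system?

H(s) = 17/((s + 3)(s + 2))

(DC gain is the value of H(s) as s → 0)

DC gain = H(0) = 17/(3 × 2) = 17/6 = 2.8333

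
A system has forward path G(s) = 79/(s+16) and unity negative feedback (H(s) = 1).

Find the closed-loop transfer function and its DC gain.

T(s) = G/(1+GH) = [79/(s+16)] / [1 + 79/(s+16)] = 79/(s+16+79) = 79/(s+95). DC gain = 79/95 = 0.8316.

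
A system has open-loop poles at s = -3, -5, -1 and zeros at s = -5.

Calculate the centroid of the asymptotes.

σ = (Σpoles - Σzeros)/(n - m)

σ = (Σpoles - Σzeros)/(n - m) = (-9 - (-5))/(3 - 1) = -4/2 = -2.0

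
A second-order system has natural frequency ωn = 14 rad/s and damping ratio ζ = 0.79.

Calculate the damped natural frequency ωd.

ωd = ωn√(1 - ζ²) = 14√(1 - 0.79²) = 8.58 rad/s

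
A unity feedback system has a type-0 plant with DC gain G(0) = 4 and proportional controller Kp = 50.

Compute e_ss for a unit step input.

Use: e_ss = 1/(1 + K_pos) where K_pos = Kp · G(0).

K_pos = Kp · G(0) = 50 × 4 = 200. e_ss = 1/(1 + 200) = 0.0050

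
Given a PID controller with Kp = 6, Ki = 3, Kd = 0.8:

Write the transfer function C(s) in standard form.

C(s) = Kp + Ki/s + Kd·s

Substituting values: C(s) = 6 + 3/s + 0.8s = (0.8s² + 6s + 3)/s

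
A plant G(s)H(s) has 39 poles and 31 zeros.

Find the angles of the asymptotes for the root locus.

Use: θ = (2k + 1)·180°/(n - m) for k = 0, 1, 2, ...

n - m = 39 - 31 = 8. Angles: θk = (2k + 1)·180°/8 = 22.5°, 67.5°, 112.5°, 157.5°, 202.5°, 247.5°, 292.5°, 337.5°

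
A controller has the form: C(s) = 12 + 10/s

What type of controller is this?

This is a Proportional-Integral (PI) controller.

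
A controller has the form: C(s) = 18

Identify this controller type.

This is a Proportional (P) controller.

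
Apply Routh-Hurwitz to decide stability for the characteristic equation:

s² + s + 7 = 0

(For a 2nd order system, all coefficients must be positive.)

Coefficients: 1, 1, 7. All positive, so system is stable.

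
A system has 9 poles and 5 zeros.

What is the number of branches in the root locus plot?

Root locus has n branches where n = number of poles = 9.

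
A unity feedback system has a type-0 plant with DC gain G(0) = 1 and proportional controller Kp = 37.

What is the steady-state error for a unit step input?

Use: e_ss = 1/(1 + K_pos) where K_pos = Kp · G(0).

K_pos = Kp · G(0) = 37 × 1 = 37. e_ss = 1/(1 + 37) = 0.0263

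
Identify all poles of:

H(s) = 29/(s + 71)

Pole is where denominator = 0: s + 71 = 0, so s = -71.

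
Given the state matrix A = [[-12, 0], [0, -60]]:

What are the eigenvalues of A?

For diagonal matrix, eigenvalues are diagonal entries: λ₁ = -12, λ₂ = -60.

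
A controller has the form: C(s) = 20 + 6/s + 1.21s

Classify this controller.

This is a Proportional-Integral-Derivative (PID) controller.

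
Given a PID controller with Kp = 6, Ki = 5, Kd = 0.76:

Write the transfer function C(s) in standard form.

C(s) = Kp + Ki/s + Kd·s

Substituting values: C(s) = 6 + 5/s + 0.76s = (0.76s² + 6s + 5)/s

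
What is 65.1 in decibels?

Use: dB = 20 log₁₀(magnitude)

dB = 20 log₁₀(65.1) = 36.3 dB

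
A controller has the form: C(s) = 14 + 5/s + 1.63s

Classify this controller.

This is a Proportional-Integral-Derivative (PID) controller.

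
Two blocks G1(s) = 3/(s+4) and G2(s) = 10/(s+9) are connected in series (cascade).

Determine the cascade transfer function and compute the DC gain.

Series: multiply transfer functions. G_eq = 3/(s+4) × 10/(s+9) = 30/((s+4)(s+9)). DC gain = 30/(4×9) = 0.8333.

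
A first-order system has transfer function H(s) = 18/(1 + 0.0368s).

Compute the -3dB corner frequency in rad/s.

Corner frequency = 1/τ = 1/0.0368 = 27.174 rad/s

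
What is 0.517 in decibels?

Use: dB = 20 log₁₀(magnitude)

dB = 20 log₁₀(0.517) = -5.7 dB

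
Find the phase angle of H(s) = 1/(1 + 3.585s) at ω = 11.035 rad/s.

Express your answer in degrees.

Phase = -arctan(ωτ) = -arctan(11.035 × 3.585) = -88.6°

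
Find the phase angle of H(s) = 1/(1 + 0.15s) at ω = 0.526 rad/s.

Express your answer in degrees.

Phase = -arctan(ωτ) = -arctan(0.526 × 0.15) = -4.5°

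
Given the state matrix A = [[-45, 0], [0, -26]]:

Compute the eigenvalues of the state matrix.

For diagonal matrix, eigenvalues are diagonal entries: λ₁ = -45, λ₂ = -26.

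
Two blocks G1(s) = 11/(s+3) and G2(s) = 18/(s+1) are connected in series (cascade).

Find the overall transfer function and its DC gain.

Series: multiply transfer functions. G_eq = 11/(s+3) × 18/(s+1) = 198/((s+3)(s+1)). DC gain = 198/(3×1) = 66.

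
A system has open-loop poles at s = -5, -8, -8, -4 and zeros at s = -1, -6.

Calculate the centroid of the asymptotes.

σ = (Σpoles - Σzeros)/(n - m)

σ = (Σpoles - Σzeros)/(n - m) = (-25 - (-7))/(4 - 2) = -18/2 = -9.0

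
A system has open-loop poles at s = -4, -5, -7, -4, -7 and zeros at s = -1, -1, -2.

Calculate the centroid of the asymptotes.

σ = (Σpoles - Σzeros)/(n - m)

σ = (Σpoles - Σzeros)/(n - m) = (-27 - (-4))/(5 - 3) = -23/2 = -11.5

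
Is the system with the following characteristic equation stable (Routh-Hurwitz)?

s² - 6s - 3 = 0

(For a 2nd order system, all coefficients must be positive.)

Coefficients: 1, -6, -3. b=-6, c=-3 not positive, so system is unstable.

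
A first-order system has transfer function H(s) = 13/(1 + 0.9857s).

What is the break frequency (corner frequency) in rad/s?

Corner frequency = 1/τ = 1/0.9857 = 1.015 rad/s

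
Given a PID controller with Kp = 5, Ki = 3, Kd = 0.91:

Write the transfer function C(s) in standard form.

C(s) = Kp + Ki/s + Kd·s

Substituting values: C(s) = 5 + 3/s + 0.91s = (0.91s² + 5s + 3)/s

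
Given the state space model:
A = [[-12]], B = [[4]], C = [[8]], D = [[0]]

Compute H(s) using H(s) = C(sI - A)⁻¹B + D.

(sI - A)⁻¹ = 1/(s + 12). H(s) = 8 × 4/(s + 12) + 0 = 32/(s + 12).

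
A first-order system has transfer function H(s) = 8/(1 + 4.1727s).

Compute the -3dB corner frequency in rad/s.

Corner frequency = 1/τ = 1/4.1727 = 0.24 rad/s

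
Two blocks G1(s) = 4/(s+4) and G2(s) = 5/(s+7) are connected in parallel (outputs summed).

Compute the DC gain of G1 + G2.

Parallel: G_eq = G1 + G2. DC gain = G1(0) + G2(0) = 4/4 + 5/7 = 1 + 0.7143 = 1.7143.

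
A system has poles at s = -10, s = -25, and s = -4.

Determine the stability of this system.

All poles are in the left half-plane. System is stable.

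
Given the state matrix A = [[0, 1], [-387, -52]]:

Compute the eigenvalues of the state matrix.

det(A - λI) = λ² - (-52)λ + 387 = (λ - (-43))(λ - (-9)). Eigenvalues: -43, -9.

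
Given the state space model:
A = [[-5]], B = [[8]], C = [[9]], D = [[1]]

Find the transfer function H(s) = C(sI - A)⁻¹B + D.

(sI - A)⁻¹ = 1/(s + 5). H(s) = 9×8/(s + 5) + 1 = (s + 77)/(s + 5).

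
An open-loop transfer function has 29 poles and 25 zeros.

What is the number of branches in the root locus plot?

Root locus has n branches where n = number of poles = 29.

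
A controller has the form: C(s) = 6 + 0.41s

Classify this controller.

This is a Proportional-Derivative (PD) controller.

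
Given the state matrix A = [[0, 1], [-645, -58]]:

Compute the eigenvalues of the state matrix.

det(A - λI) = λ² - (-58)λ + 645 = (λ - (-43))(λ - (-15)). Eigenvalues: -43, -15.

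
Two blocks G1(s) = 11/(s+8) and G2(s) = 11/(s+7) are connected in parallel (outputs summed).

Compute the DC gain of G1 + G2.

Parallel: G_eq = G1 + G2. DC gain = G1(0) + G2(0) = 11/8 + 11/7 = 1.375 + 1.5714 = 2.9464.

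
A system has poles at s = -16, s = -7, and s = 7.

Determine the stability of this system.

Pole(s) at s = 7 are not in the left half-plane. System is unstable.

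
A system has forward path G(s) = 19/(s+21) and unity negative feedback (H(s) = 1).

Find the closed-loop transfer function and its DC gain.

T(s) = G/(1+GH) = [19/(s+21)] / [1 + 19/(s+21)] = 19/(s+21+19) = 19/(s+40). DC gain = 19/40 = 0.475.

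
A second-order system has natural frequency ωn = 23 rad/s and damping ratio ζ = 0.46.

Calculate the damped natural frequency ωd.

ωd = ωn√(1 - ζ²) = 23√(1 - 0.46²) = 20.42 rad/s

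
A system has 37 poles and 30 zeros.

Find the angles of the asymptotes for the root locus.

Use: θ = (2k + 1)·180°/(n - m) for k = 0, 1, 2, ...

n - m = 37 - 30 = 7. Angles: θk = (2k + 1)·180°/7 = 25.71°, 77.14°, 128.57°, 180°, 231.43°, 282.86°, 334.29°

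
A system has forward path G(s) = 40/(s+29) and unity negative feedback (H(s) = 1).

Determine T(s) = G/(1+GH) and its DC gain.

T(s) = G/(1+GH) = [40/(s+29)] / [1 + 40/(s+29)] = 40/(s+29+40) = 40/(s+69). DC gain = 40/69 = 0.5797.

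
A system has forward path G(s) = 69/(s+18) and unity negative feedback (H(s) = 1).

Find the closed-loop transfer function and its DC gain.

T(s) = G/(1+GH) = [69/(s+18)] / [1 + 69/(s+18)] = 69/(s+18+69) = 69/(s+87). DC gain = 69/87 = 0.7931.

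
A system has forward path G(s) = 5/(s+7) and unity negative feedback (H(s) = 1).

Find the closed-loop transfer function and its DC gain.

T(s) = G/(1+GH) = [5/(s+7)] / [1 + 5/(s+7)] = 5/(s+7+5) = 5/(s+12). DC gain = 5/12 = 0.4167.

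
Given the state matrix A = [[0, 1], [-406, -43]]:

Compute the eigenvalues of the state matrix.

det(A - λI) = λ² - (-43)λ + 406 = (λ - (-29))(λ - (-14)). Eigenvalues: -29, -14.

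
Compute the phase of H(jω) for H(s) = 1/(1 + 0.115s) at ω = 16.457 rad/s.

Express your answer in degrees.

Phase = -arctan(ωτ) = -arctan(16.457 × 0.115) = -62.1°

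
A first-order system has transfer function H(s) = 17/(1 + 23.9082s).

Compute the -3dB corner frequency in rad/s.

Corner frequency = 1/τ = 1/23.9082 = 0.042 rad/s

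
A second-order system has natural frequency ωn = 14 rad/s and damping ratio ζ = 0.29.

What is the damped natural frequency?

ωd = ωn√(1 - ζ²) = 14√(1 - 0.29²) = 13.4 rad/s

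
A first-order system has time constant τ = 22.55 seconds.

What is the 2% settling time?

For first-order system, 2% settling time ≈ 4τ = 4 × 22.55 = 90.2 s.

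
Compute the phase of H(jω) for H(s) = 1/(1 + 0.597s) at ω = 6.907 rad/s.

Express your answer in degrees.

Phase = -arctan(ωτ) = -arctan(6.907 × 0.597) = -76.4°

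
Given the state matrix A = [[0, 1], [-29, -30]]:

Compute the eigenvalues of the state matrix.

det(A - λI) = λ² - (-30)λ + 29 = (λ - (-29))(λ - (-1)). Eigenvalues: -29, -1.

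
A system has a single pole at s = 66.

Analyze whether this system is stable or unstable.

Pole at s = 66 is in the right half-plane. Unstable.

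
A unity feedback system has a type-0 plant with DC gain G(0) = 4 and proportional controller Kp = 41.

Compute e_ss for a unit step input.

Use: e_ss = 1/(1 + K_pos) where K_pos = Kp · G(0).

K_pos = Kp · G(0) = 41 × 4 = 164. e_ss = 1/(1 + 164) = 0.0061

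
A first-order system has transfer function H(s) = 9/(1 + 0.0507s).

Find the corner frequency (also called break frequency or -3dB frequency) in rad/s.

Corner frequency = 1/τ = 1/0.0507 = 19.724 rad/s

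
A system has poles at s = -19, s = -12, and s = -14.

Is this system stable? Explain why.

All poles are in the left half-plane. System is stable.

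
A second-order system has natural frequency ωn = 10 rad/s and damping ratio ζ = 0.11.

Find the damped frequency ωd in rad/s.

ωd = ωn√(1 - ζ²) = 10√(1 - 0.11²) = 9.94 rad/s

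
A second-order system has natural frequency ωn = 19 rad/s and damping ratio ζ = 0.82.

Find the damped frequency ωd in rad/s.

ωd = ωn√(1 - ζ²) = 19√(1 - 0.82²) = 10.87 rad/s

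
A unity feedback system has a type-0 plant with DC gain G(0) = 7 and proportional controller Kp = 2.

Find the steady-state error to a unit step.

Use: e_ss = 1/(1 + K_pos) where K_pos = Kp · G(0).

K_pos = Kp · G(0) = 2 × 7 = 14. e_ss = 1/(1 + 14) = 0.0667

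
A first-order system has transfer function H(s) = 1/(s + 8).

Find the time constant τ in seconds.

For H(s) = 1/(s + 1/τ), the pole is at -1/τ = -8, so τ = 1/8 = 0.125 s.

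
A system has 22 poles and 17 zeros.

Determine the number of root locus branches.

Root locus has n branches where n = number of poles = 22.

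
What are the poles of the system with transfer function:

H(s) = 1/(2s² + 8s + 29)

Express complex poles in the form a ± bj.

Discriminant = 8² - 4×2×29 = 64 - 232 = -168 < 0, so the poles are a complex conjugate pair s = (-8 ± j√168)/(2×2). Real part = -8/(2×2) = -8/4 = -2; imaginary part = ±√168/(2×2) ≈ 3.2404. Poles: s = -2 ± 3.2404j.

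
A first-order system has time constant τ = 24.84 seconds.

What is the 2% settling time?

For first-order system, 2% settling time ≈ 4τ = 4 × 24.84 = 99.36 s.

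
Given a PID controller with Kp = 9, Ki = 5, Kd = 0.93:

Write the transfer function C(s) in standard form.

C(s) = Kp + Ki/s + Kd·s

Substituting values: C(s) = 9 + 5/s + 0.93s = (0.93s² + 9s + 5)/s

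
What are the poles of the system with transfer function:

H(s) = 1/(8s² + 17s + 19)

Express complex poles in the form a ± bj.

Discriminant = 17² - 4×8×19 = 289 - 608 = -319 < 0, so the poles are a complex conjugate pair s = (-17 ± j√319)/(2×8). Real part = -17/(2×8) = -17/16 = -1.0625; imaginary part = ±√319/(2×8) ≈ 1.1163. Poles: s = -1.0625 ± 1.1163j.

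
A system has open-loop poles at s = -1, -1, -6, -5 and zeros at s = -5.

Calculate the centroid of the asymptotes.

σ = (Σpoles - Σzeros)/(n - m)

σ = (Σpoles - Σzeros)/(n - m) = (-13 - (-5))/(4 - 1) = -8/3 = -2.67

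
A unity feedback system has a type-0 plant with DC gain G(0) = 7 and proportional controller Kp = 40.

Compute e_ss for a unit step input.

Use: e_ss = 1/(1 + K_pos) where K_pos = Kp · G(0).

K_pos = Kp · G(0) = 40 × 7 = 280. e_ss = 1/(1 + 280) = 0.0036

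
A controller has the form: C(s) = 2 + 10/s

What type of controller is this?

This is a Proportional-Integral (PI) controller.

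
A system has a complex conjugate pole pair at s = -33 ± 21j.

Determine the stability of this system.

Real part of poles is -33 (< 0, left half-plane). Stable.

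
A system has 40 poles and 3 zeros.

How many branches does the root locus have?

Root locus has n branches where n = number of poles = 40.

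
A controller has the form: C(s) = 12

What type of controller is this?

This is a Proportional (P) controller.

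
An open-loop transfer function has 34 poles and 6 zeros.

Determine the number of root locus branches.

Root locus has n branches where n = number of poles = 34.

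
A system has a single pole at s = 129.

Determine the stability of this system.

Pole at s = 129 is in the right half-plane. Unstable.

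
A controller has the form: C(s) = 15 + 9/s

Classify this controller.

This is a Proportional-Integral (PI) controller.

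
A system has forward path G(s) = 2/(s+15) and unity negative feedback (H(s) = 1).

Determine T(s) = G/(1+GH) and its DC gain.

T(s) = G/(1+GH) = [2/(s+15)] / [1 + 2/(s+15)] = 2/(s+15+2) = 2/(s+17). DC gain = 2/17 = 0.1176.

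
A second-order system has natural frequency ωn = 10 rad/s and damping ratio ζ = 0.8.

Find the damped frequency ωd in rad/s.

ωd = ωn√(1 - ζ²) = 10√(1 - 0.8²) = 6.0 rad/s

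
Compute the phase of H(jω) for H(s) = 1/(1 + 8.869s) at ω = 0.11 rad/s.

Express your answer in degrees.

Phase = -arctan(ωτ) = -arctan(0.11 × 8.869) = -44.3°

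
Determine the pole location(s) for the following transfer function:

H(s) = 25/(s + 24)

Pole is where denominator = 0: s + 24 = 0, so s = -24.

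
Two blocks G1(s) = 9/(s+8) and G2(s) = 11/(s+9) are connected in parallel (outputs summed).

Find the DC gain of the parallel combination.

Parallel: G_eq = G1 + G2. DC gain = G1(0) + G2(0) = 9/8 + 11/9 = 1.125 + 1.2222 = 2.3472.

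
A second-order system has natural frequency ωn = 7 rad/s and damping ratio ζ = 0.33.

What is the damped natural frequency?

ωd = ωn√(1 - ζ²) = 7√(1 - 0.33²) = 6.61 rad/s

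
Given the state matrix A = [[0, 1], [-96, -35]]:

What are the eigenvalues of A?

det(A - λI) = λ² - (-35)λ + 96 = (λ - (-32))(λ - (-3)). Eigenvalues: -32, -3.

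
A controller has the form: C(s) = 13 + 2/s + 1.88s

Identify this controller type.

This is a Proportional-Integral-Derivative (PID) controller.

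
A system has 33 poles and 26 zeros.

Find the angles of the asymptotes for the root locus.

n - m = 33 - 26 = 7. Angles: θk = (2k + 1)·180°/7 = 25.71°, 77.14°, 128.57°, 180°, 231.43°, 282.86°, 334.29°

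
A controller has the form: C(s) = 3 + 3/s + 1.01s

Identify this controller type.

This is a Proportional-Integral-Derivative (PID) controller.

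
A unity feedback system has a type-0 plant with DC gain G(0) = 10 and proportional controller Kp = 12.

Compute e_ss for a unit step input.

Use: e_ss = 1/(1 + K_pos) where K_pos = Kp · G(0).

K_pos = Kp · G(0) = 12 × 10 = 120. e_ss = 1/(1 + 120) = 0.0083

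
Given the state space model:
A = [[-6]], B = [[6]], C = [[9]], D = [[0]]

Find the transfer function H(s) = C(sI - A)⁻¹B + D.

(sI - A)⁻¹ = 1/(s + 6). H(s) = 9 × 6/(s + 6) + 0 = 54/(s + 6).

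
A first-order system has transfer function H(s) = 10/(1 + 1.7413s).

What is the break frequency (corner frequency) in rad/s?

Corner frequency = 1/τ = 1/1.7413 = 0.574 rad/s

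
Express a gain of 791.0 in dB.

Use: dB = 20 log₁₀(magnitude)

dB = 20 log₁₀(791.0) = 58.0 dB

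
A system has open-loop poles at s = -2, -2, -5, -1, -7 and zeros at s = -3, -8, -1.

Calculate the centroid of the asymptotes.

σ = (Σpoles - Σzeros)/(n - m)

σ = (Σpoles - Σzeros)/(n - m) = (-17 - (-12))/(5 - 3) = -5/2 = -2.5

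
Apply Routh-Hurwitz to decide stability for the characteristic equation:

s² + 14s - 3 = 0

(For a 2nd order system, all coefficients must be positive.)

Coefficients: 1, 14, -3. c=-3 not positive, so system is unstable.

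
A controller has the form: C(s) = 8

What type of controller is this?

This is a Proportional (P) controller.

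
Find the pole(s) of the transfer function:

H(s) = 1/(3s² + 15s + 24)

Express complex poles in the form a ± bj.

Discriminant = 15² - 4×3×24 = 225 - 288 = -63 < 0, so the poles are a complex conjugate pair s = (-15 ± j√63)/(2×3). Real part = -15/(2×3) = -15/6 = -2.5; imaginary part = ±√63/(2×3) ≈ 1.3229. Poles: s = -2.5 ± 1.3229j.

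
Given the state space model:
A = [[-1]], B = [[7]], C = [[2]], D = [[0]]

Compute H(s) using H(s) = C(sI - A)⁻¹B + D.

(sI - A)⁻¹ = 1/(s + 1). H(s) = 2 × 7/(s + 1) + 0 = 14/(s + 1).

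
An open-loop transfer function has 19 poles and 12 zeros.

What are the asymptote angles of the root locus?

n - m = 19 - 12 = 7. Angles: θk = (2k + 1)·180°/7 = 25.71°, 77.14°, 128.57°, 180°, 231.43°, 282.86°, 334.29°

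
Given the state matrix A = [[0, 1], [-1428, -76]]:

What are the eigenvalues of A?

det(A - λI) = λ² - (-76)λ + 1428 = (λ - (-34))(λ - (-42)). Eigenvalues: -34, -42.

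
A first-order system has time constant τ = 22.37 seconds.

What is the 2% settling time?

For first-order system, 2% settling time ≈ 4τ = 4 × 22.37 = 89.48 s.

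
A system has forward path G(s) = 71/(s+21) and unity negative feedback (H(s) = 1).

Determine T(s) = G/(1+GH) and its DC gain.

T(s) = G/(1+GH) = [71/(s+21)] / [1 + 71/(s+21)] = 71/(s+21+71) = 71/(s+92). DC gain = 71/92 = 0.7717.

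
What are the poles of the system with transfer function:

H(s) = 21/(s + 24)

Pole is where denominator = 0: s + 24 = 0, so s = -24.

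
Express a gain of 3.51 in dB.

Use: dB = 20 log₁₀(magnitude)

dB = 20 log₁₀(3.51) = 10.9 dB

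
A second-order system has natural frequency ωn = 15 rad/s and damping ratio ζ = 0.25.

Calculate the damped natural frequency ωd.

ωd = ωn√(1 - ζ²) = 15√(1 - 0.25²) = 14.52 rad/s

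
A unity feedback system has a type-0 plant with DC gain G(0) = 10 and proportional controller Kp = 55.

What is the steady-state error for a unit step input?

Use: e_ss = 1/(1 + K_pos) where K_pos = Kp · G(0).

K_pos = Kp · G(0) = 55 × 10 = 550. e_ss = 1/(1 + 550) = 0.0018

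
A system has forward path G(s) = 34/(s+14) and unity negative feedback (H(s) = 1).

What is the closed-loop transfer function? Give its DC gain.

T(s) = G/(1+GH) = [34/(s+14)] / [1 + 34/(s+14)] = 34/(s+14+34) = 34/(s+48). DC gain = 34/48 = 0.7083.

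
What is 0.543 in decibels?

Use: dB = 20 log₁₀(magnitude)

dB = 20 log₁₀(0.543) = -5.3 dB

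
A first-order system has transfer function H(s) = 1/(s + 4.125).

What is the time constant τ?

For H(s) = 1/(s + 1/τ), the pole is at -1/τ = -4.125, so τ = 1/4.125 = 0.2424 s.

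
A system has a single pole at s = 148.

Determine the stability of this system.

Pole at s = 148 is in the right half-plane. Unstable.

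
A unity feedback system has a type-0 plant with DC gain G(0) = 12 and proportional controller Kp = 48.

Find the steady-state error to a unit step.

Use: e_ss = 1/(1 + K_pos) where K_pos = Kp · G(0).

K_pos = Kp · G(0) = 48 × 12 = 576. e_ss = 1/(1 + 576) = 0.0017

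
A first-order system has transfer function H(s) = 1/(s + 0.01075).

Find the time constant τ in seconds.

For H(s) = 1/(s + 1/τ), the pole is at -1/τ = -0.01075, so τ = 1/0.01075 = 93.02 s.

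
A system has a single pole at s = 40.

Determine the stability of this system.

Pole at s = 40 is in the right half-plane. Unstable.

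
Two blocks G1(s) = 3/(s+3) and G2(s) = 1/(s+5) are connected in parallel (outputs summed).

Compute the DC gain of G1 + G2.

Parallel: G_eq = G1 + G2. DC gain = G1(0) + G2(0) = 3/3 + 1/5 = 1 + 0.2 = 1.2.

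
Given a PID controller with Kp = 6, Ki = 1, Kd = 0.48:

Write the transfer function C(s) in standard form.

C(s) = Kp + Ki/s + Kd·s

Substituting values: C(s) = 6 + 1/s + 0.48s = (0.48s² + 6s + 1)/s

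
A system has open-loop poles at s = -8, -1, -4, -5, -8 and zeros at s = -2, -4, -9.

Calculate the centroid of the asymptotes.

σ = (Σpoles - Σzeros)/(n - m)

σ = (Σpoles - Σzeros)/(n - m) = (-26 - (-15))/(5 - 3) = -11/2 = -5.5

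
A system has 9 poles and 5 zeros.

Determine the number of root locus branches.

Root locus has n branches where n = number of poles = 9.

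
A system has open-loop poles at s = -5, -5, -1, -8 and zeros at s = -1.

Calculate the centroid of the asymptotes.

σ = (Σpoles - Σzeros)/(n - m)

σ = (Σpoles - Σzeros)/(n - m) = (-19 - (-1))/(4 - 1) = -18/3 = -6.0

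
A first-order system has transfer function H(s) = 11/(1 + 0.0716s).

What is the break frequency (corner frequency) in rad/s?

Corner frequency = 1/τ = 1/0.0716 = 13.966 rad/s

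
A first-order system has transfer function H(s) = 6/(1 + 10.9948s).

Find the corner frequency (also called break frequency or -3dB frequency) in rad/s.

Corner frequency = 1/τ = 1/10.9948 = 0.091 rad/s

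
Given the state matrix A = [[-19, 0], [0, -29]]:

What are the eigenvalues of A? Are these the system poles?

For diagonal matrix, eigenvalues are diagonal entries: λ₁ = -19, λ₂ = -29. Eigenvalues of A = system poles.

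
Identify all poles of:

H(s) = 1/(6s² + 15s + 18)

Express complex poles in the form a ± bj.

Discriminant = 15² - 4×6×18 = 225 - 432 = -207 < 0, so the poles are a complex conjugate pair s = (-15 ± j√207)/(2×6). Real part = -15/(2×6) = -15/12 = -1.25; imaginary part = ±√207/(2×6) ≈ 1.1990. Poles: s = -1.25 ± 1.1990j.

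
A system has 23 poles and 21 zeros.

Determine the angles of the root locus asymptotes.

n - m = 23 - 21 = 2. Angles: θk = (2k + 1)·180°/2 = 90°, 270°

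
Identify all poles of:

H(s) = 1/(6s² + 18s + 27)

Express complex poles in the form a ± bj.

Discriminant = 18² - 4×6×27 = 324 - 648 = -324 < 0, so the poles are a complex conjugate pair s = (-18 ± j√324)/(2×6). Real part = -18/(2×6) = -18/12 = -1.5; imaginary part = ±√324/(2×6) = 18/12 = 1.5. Poles: s = -1.5 ± 1.5j.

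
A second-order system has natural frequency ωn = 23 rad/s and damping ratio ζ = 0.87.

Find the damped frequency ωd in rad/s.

ωd = ωn√(1 - ζ²) = 23√(1 - 0.87²) = 11.34 rad/s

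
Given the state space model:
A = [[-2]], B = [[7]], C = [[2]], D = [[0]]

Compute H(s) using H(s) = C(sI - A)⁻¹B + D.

(sI - A)⁻¹ = 1/(s + 2). H(s) = 2 × 7/(s + 2) + 0 = 14/(s + 2).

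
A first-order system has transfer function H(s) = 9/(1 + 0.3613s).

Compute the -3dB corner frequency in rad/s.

Corner frequency = 1/τ = 1/0.3613 = 2.768 rad/s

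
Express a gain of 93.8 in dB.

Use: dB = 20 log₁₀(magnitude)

dB = 20 log₁₀(93.8) = 39.4 dB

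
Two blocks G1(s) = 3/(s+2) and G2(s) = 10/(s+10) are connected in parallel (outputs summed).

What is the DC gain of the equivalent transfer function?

Parallel: G_eq = G1 + G2. DC gain = G1(0) + G2(0) = 3/2 + 10/10 = 1.5 + 1 = 2.5.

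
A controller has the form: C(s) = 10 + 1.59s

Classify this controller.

This is a Proportional-Derivative (PD) controller.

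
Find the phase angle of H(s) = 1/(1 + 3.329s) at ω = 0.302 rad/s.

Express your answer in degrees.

Phase = -arctan(ωτ) = -arctan(0.302 × 3.329) = -45.2°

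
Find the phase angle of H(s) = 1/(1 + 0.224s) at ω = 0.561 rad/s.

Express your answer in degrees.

Phase = -arctan(ωτ) = -arctan(0.561 × 0.224) = -7.2°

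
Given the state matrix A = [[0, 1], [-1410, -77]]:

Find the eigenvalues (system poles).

det(A - λI) = λ² - (-77)λ + 1410 = (λ - (-47))(λ - (-30)). Eigenvalues: -47, -30.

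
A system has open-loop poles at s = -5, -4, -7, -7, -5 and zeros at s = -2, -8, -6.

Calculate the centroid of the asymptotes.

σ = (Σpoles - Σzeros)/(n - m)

σ = (Σpoles - Σzeros)/(n - m) = (-28 - (-16))/(5 - 3) = -12/2 = -6.0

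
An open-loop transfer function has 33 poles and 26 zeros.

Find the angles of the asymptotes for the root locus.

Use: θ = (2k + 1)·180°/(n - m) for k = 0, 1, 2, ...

n - m = 33 - 26 = 7. Angles: θk = (2k + 1)·180°/7 = 25.71°, 77.14°, 128.57°, 180°, 231.43°, 282.86°, 334.29°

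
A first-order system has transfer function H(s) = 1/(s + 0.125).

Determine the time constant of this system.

For H(s) = 1/(s + 1/τ), the pole is at -1/τ = -0.125, so τ = 1/0.125 = 8 s.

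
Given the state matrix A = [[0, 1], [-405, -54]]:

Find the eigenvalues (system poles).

det(A - λI) = λ² - (-54)λ + 405 = (λ - (-9))(λ - (-45)). Eigenvalues: -9, -45.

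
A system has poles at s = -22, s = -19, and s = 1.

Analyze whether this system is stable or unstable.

Pole(s) at s = 1 are not in the left half-plane. System is unstable.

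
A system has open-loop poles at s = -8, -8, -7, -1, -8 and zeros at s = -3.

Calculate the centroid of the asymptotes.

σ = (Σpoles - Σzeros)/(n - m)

σ = (Σpoles - Σzeros)/(n - m) = (-32 - (-3))/(5 - 1) = -29/4 = -7.25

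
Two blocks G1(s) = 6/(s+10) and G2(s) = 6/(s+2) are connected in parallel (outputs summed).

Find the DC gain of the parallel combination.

Parallel: G_eq = G1 + G2. DC gain = G1(0) + G2(0) = 6/10 + 6/2 = 0.6 + 3 = 3.6.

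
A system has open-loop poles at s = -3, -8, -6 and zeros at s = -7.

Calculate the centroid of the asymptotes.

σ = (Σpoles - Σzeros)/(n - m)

σ = (Σpoles - Σzeros)/(n - m) = (-17 - (-7))/(3 - 1) = -10/2 = -5.0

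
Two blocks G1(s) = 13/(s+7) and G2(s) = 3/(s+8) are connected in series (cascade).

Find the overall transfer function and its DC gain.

Series: multiply transfer functions. G_eq = 13/(s+7) × 3/(s+8) = 39/((s+7)(s+8)). DC gain = 39/(7×8) = 0.6964.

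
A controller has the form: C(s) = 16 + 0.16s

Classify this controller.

This is a Proportional-Derivative (PD) controller.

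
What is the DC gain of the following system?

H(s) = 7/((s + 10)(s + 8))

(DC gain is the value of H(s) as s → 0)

DC gain = H(0) = 7/(10 × 8) = 7/80 = 0.0875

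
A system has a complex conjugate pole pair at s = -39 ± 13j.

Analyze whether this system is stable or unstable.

Real part of poles is -39 (< 0, left half-plane). Stable.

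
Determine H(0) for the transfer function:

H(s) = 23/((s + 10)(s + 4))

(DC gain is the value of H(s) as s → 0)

DC gain = H(0) = 23/(10 × 4) = 23/40 = 0.575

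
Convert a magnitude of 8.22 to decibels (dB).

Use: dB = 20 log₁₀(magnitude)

dB = 20 log₁₀(8.22) = 18.3 dB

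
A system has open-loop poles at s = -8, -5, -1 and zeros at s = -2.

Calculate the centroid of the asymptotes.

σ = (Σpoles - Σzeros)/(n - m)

σ = (Σpoles - Σzeros)/(n - m) = (-14 - (-2))/(3 - 1) = -12/2 = -6.0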